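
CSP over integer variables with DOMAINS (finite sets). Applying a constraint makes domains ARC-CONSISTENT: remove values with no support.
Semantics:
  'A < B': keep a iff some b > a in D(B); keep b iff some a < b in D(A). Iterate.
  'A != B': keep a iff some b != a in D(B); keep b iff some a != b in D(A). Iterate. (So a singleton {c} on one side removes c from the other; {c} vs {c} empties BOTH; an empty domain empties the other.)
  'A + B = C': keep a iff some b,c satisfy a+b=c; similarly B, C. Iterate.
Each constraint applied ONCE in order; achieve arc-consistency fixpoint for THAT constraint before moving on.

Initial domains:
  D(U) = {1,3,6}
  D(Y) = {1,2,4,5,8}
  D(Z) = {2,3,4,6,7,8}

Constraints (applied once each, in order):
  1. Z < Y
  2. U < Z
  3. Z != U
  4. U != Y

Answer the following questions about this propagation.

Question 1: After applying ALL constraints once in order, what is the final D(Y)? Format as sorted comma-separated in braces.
Constraint 1 (Z < Y) on D(Z)={2,3,4,6,7,8} D(Y)={1,2,4,5,8}: Z {2,3,4,6,7,8}->{2,3,4,6,7}; Y {1,2,4,5,8}->{4,5,8}
Constraint 2 (U < Z) on D(U)={1,3,6} D(Z)={2,3,4,6,7}: no change
Constraint 3 (Z != U) on D(Z)={2,3,4,6,7} D(U)={1,3,6}: no change
Constraint 4 (U != Y) on D(U)={1,3,6} D(Y)={4,5,8}: no change
So after all 4 constraints: D(Y) = {4,5,8}

Answer: {4,5,8}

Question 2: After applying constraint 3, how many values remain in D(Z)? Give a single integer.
Answer: 5

Derivation:
Constraint 1 (Z < Y) on D(Z)={2,3,4,6,7,8} D(Y)={1,2,4,5,8}: Z {2,3,4,6,7,8}->{2,3,4,6,7}; Y {1,2,4,5,8}->{4,5,8}
Constraint 2 (U < Z) on D(U)={1,3,6} D(Z)={2,3,4,6,7}: no change
Constraint 3 (Z != U) on D(Z)={2,3,4,6,7} D(U)={1,3,6}: no change
So after constraint 3: D(Z)={2,3,4,6,7}, size = 5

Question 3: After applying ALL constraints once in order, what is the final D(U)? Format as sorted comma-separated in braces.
Constraint 1 (Z < Y) on D(Z)={2,3,4,6,7,8} D(Y)={1,2,4,5,8}: Z {2,3,4,6,7,8}->{2,3,4,6,7}; Y {1,2,4,5,8}->{4,5,8}
Constraint 2 (U < Z) on D(U)={1,3,6} D(Z)={2,3,4,6,7}: no change
Constraint 3 (Z != U) on D(Z)={2,3,4,6,7} D(U)={1,3,6}: no change
Constraint 4 (U != Y) on D(U)={1,3,6} D(Y)={4,5,8}: no change
So after all 4 constraints: D(U) = {1,3,6}

Answer: {1,3,6}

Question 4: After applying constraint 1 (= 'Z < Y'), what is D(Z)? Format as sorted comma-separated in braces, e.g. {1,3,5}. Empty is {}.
Answer: {2,3,4,6,7}

Derivation:
Constraint 1 (Z < Y) on D(Z)={2,3,4,6,7,8} D(Y)={1,2,4,5,8}: Z {2,3,4,6,7,8}->{2,3,4,6,7}; Y {1,2,4,5,8}->{4,5,8}
So after constraint 1: D(Z) = {2,3,4,6,7}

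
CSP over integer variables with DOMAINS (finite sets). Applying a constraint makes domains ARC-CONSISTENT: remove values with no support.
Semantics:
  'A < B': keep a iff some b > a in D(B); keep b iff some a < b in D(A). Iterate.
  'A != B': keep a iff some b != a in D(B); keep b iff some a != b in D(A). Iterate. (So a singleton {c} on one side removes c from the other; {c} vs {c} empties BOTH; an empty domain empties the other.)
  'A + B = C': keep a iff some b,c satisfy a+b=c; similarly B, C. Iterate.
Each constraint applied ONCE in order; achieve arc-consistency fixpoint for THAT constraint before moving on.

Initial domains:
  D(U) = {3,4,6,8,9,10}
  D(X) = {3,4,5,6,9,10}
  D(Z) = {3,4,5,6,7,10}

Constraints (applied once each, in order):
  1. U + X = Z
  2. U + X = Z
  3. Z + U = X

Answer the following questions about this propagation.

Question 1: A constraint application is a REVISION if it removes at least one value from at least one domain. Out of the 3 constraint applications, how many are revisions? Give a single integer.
Answer: 2

Derivation:
Constraint 1 (U + X = Z) on D(U)={3,4,6,8,9,10} D(X)={3,4,5,6,9,10} D(Z)={3,4,5,6,7,10}: U {3,4,6,8,9,10}->{3,4,6}; X {3,4,5,6,9,10}->{3,4,6}; Z {3,4,5,6,7,10}->{6,7,10} => REVISION
Constraint 2 (U + X = Z) on D(U)={3,4,6} D(X)={3,4,6} D(Z)={6,7,10}: no change => not a revision
Constraint 3 (Z + U = X) on D(Z)={6,7,10} D(U)={3,4,6} D(X)={3,4,6}: Z {6,7,10}->{}; U {3,4,6}->{}; X {3,4,6}->{} => REVISION
Total revisions = 2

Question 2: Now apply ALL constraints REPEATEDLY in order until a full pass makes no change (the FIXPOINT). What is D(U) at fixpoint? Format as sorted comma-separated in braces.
pass 0 (initial): D(U)={3,4,6,8,9,10}
pass 1: U {3,4,6,8,9,10}->{}; X {3,4,5,6,9,10}->{}; Z {3,4,5,6,7,10}->{}
pass 2: no change
Fixpoint after 2 passes: D(U) = {}

Answer: {}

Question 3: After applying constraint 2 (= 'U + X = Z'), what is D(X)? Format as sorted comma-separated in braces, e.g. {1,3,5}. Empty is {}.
Answer: {3,4,6}

Derivation:
Constraint 1 (U + X = Z) on D(U)={3,4,6,8,9,10} D(X)={3,4,5,6,9,10} D(Z)={3,4,5,6,7,10}: U {3,4,6,8,9,10}->{3,4,6}; X {3,4,5,6,9,10}->{3,4,6}; Z {3,4,5,6,7,10}->{6,7,10}
Constraint 2 (U + X = Z) on D(U)={3,4,6} D(X)={3,4,6} D(Z)={6,7,10}: no change
So after constraint 2: D(X) = {3,4,6}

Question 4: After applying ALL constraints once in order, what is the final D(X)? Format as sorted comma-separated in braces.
Answer: {}

Derivation:
Constraint 1 (U + X = Z) on D(U)={3,4,6,8,9,10} D(X)={3,4,5,6,9,10} D(Z)={3,4,5,6,7,10}: U {3,4,6,8,9,10}->{3,4,6}; X {3,4,5,6,9,10}->{3,4,6}; Z {3,4,5,6,7,10}->{6,7,10}
Constraint 2 (U + X = Z) on D(U)={3,4,6} D(X)={3,4,6} D(Z)={6,7,10}: no change
Constraint 3 (Z + U = X) on D(Z)={6,7,10} D(U)={3,4,6} D(X)={3,4,6}: Z {6,7,10}->{}; U {3,4,6}->{}; X {3,4,6}->{}
So after all 3 constraints: D(X) = {}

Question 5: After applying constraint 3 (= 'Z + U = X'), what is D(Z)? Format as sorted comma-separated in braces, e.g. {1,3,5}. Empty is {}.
Answer: {}

Derivation:
Constraint 1 (U + X = Z) on D(U)={3,4,6,8,9,10} D(X)={3,4,5,6,9,10} D(Z)={3,4,5,6,7,10}: U {3,4,6,8,9,10}->{3,4,6}; X {3,4,5,6,9,10}->{3,4,6}; Z {3,4,5,6,7,10}->{6,7,10}
Constraint 2 (U + X = Z) on D(U)={3,4,6} D(X)={3,4,6} D(Z)={6,7,10}: no change
Constraint 3 (Z + U = X) on D(Z)={6,7,10} D(U)={3,4,6} D(X)={3,4,6}: Z {6,7,10}->{}; U {3,4,6}->{}; X {3,4,6}->{}
So after constraint 3: D(Z) = {}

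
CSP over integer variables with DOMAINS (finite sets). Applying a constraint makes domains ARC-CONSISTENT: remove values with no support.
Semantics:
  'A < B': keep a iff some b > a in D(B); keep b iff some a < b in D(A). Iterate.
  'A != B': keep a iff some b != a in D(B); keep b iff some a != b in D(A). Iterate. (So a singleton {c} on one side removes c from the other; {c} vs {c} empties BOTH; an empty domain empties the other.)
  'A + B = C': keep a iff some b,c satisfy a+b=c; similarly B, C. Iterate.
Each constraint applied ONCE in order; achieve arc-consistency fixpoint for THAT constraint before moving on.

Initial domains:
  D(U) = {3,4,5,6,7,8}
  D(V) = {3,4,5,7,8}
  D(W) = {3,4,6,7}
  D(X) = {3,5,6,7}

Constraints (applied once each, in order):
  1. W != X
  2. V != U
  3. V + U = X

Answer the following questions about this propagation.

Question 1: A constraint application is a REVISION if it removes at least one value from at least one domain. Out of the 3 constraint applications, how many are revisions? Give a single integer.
Answer: 1

Derivation:
Constraint 1 (W != X) on D(W)={3,4,6,7} D(X)={3,5,6,7}: no change => not a revision
Constraint 2 (V != U) on D(V)={3,4,5,7,8} D(U)={3,4,5,6,7,8}: no change => not a revision
Constraint 3 (V + U = X) on D(V)={3,4,5,7,8} D(U)={3,4,5,6,7,8} D(X)={3,5,6,7}: V {3,4,5,7,8}->{3,4}; U {3,4,5,6,7,8}->{3,4}; X {3,5,6,7}->{6,7} => REVISION
Total revisions = 1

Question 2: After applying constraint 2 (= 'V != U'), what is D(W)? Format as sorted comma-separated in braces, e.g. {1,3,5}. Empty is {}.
Answer: {3,4,6,7}

Derivation:
Constraint 1 (W != X) on D(W)={3,4,6,7} D(X)={3,5,6,7}: no change
Constraint 2 (V != U) on D(V)={3,4,5,7,8} D(U)={3,4,5,6,7,8}: no change
So after constraint 2: D(W) = {3,4,6,7}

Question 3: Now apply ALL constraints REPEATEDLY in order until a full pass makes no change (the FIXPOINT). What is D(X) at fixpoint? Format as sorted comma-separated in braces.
Answer: {6,7}

Derivation:
pass 0 (initial): D(X)={3,5,6,7}
pass 1: U {3,4,5,6,7,8}->{3,4}; V {3,4,5,7,8}->{3,4}; X {3,5,6,7}->{6,7}
pass 2: no change
Fixpoint after 2 passes: D(X) = {6,7}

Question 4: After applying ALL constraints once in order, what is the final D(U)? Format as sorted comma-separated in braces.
Answer: {3,4}

Derivation:
Constraint 1 (W != X) on D(W)={3,4,6,7} D(X)={3,5,6,7}: no change
Constraint 2 (V != U) on D(V)={3,4,5,7,8} D(U)={3,4,5,6,7,8}: no change
Constraint 3 (V + U = X) on D(V)={3,4,5,7,8} D(U)={3,4,5,6,7,8} D(X)={3,5,6,7}: V {3,4,5,7,8}->{3,4}; U {3,4,5,6,7,8}->{3,4}; X {3,5,6,7}->{6,7}
So after all 3 constraints: D(U) = {3,4}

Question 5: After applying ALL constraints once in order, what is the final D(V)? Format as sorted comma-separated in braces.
Constraint 1 (W != X) on D(W)={3,4,6,7} D(X)={3,5,6,7}: no change
Constraint 2 (V != U) on D(V)={3,4,5,7,8} D(U)={3,4,5,6,7,8}: no change
Constraint 3 (V + U = X) on D(V)={3,4,5,7,8} D(U)={3,4,5,6,7,8} D(X)={3,5,6,7}: V {3,4,5,7,8}->{3,4}; U {3,4,5,6,7,8}->{3,4}; X {3,5,6,7}->{6,7}
So after all 3 constraints: D(V) = {3,4}

Answer: {3,4}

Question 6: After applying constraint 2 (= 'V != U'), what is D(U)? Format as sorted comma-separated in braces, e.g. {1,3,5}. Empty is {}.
Answer: {3,4,5,6,7,8}

Derivation:
Constraint 1 (W != X) on D(W)={3,4,6,7} D(X)={3,5,6,7}: no change
Constraint 2 (V != U) on D(V)={3,4,5,7,8} D(U)={3,4,5,6,7,8}: no change
So after constraint 2: D(U) = {3,4,5,6,7,8}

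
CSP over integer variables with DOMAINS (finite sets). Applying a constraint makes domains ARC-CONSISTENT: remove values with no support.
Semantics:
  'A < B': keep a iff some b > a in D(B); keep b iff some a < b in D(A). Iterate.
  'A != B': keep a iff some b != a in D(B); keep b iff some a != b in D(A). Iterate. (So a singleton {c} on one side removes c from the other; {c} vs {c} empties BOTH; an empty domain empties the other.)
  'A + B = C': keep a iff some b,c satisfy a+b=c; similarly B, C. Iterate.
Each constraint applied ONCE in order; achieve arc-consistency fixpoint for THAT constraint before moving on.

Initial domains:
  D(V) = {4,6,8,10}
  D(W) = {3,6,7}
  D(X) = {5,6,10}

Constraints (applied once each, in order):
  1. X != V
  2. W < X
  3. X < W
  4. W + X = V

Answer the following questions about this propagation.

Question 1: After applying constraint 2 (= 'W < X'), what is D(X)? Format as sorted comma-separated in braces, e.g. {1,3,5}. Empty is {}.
Answer: {5,6,10}

Derivation:
Constraint 1 (X != V) on D(X)={5,6,10} D(V)={4,6,8,10}: no change
Constraint 2 (W < X) on D(W)={3,6,7} D(X)={5,6,10}: no change
So after constraint 2: D(X) = {5,6,10}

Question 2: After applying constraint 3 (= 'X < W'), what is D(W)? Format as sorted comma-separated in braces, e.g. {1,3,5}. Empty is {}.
Constraint 1 (X != V) on D(X)={5,6,10} D(V)={4,6,8,10}: no change
Constraint 2 (W < X) on D(W)={3,6,7} D(X)={5,6,10}: no change
Constraint 3 (X < W) on D(X)={5,6,10} D(W)={3,6,7}: X {5,6,10}->{5,6}; W {3,6,7}->{6,7}
So after constraint 3: D(W) = {6,7}

Answer: {6,7}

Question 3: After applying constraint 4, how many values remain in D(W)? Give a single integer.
Answer: 0

Derivation:
Constraint 1 (X != V) on D(X)={5,6,10} D(V)={4,6,8,10}: no change
Constraint 2 (W < X) on D(W)={3,6,7} D(X)={5,6,10}: no change
Constraint 3 (X < W) on D(X)={5,6,10} D(W)={3,6,7}: X {5,6,10}->{5,6}; W {3,6,7}->{6,7}
Constraint 4 (W + X = V) on D(W)={6,7} D(X)={5,6} D(V)={4,6,8,10}: W {6,7}->{}; X {5,6}->{}; V {4,6,8,10}->{}
So after constraint 4: D(W)={}, size = 0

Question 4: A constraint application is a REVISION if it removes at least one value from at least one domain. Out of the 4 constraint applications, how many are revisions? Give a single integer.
Constraint 1 (X != V) on D(X)={5,6,10} D(V)={4,6,8,10}: no change => not a revision
Constraint 2 (W < X) on D(W)={3,6,7} D(X)={5,6,10}: no change => not a revision
Constraint 3 (X < W) on D(X)={5,6,10} D(W)={3,6,7}: X {5,6,10}->{5,6}; W {3,6,7}->{6,7} => REVISION
Constraint 4 (W + X = V) on D(W)={6,7} D(X)={5,6} D(V)={4,6,8,10}: W {6,7}->{}; X {5,6}->{}; V {4,6,8,10}->{} => REVISION
Total revisions = 2

Answer: 2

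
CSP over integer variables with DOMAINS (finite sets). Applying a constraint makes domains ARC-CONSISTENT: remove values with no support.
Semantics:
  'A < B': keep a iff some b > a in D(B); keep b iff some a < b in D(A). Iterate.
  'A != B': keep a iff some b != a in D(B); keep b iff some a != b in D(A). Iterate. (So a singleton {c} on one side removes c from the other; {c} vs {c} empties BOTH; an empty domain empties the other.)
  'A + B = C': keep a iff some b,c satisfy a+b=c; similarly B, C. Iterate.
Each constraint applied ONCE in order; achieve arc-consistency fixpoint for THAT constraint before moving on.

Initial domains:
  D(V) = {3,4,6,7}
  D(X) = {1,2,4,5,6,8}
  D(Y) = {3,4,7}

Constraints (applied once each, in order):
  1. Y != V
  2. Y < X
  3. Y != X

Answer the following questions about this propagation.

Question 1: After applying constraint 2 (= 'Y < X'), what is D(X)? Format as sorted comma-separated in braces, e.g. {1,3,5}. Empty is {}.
Constraint 1 (Y != V) on D(Y)={3,4,7} D(V)={3,4,6,7}: no change
Constraint 2 (Y < X) on D(Y)={3,4,7} D(X)={1,2,4,5,6,8}: X {1,2,4,5,6,8}->{4,5,6,8}
So after constraint 2: D(X) = {4,5,6,8}

Answer: {4,5,6,8}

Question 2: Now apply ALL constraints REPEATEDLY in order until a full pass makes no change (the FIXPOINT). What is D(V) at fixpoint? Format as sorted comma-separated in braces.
pass 0 (initial): D(V)={3,4,6,7}
pass 1: X {1,2,4,5,6,8}->{4,5,6,8}
pass 2: no change
Fixpoint after 2 passes: D(V) = {3,4,6,7}

Answer: {3,4,6,7}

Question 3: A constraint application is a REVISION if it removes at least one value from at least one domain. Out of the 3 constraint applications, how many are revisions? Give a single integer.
Constraint 1 (Y != V) on D(Y)={3,4,7} D(V)={3,4,6,7}: no change => not a revision
Constraint 2 (Y < X) on D(Y)={3,4,7} D(X)={1,2,4,5,6,8}: X {1,2,4,5,6,8}->{4,5,6,8} => REVISION
Constraint 3 (Y != X) on D(Y)={3,4,7} D(X)={4,5,6,8}: no change => not a revision
Total revisions = 1

Answer: 1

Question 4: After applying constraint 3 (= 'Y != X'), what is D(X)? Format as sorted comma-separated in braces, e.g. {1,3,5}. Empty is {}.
Answer: {4,5,6,8}

Derivation:
Constraint 1 (Y != V) on D(Y)={3,4,7} D(V)={3,4,6,7}: no change
Constraint 2 (Y < X) on D(Y)={3,4,7} D(X)={1,2,4,5,6,8}: X {1,2,4,5,6,8}->{4,5,6,8}
Constraint 3 (Y != X) on D(Y)={3,4,7} D(X)={4,5,6,8}: no change
So after constraint 3: D(X) = {4,5,6,8}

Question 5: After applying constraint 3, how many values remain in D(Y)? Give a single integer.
Answer: 3

Derivation:
Constraint 1 (Y != V) on D(Y)={3,4,7} D(V)={3,4,6,7}: no change
Constraint 2 (Y < X) on D(Y)={3,4,7} D(X)={1,2,4,5,6,8}: X {1,2,4,5,6,8}->{4,5,6,8}
Constraint 3 (Y != X) on D(Y)={3,4,7} D(X)={4,5,6,8}: no change
So after constraint 3: D(Y)={3,4,7}, size = 3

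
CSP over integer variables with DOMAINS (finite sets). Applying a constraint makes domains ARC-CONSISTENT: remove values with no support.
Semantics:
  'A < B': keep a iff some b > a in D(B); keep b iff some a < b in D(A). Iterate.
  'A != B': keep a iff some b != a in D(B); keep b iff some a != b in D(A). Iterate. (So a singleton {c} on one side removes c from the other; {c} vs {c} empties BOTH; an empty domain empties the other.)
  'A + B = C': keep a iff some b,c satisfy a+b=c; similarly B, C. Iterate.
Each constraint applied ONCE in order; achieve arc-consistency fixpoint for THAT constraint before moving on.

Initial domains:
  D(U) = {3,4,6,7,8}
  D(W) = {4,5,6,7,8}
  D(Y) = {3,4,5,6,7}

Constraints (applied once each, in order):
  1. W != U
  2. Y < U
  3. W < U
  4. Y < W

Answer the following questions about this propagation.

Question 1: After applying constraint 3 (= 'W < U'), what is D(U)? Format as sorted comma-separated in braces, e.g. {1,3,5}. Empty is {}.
Answer: {6,7,8}

Derivation:
Constraint 1 (W != U) on D(W)={4,5,6,7,8} D(U)={3,4,6,7,8}: no change
Constraint 2 (Y < U) on D(Y)={3,4,5,6,7} D(U)={3,4,6,7,8}: U {3,4,6,7,8}->{4,6,7,8}
Constraint 3 (W < U) on D(W)={4,5,6,7,8} D(U)={4,6,7,8}: W {4,5,6,7,8}->{4,5,6,7}; U {4,6,7,8}->{6,7,8}
So after constraint 3: D(U) = {6,7,8}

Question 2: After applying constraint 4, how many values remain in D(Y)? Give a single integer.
Constraint 1 (W != U) on D(W)={4,5,6,7,8} D(U)={3,4,6,7,8}: no change
Constraint 2 (Y < U) on D(Y)={3,4,5,6,7} D(U)={3,4,6,7,8}: U {3,4,6,7,8}->{4,6,7,8}
Constraint 3 (W < U) on D(W)={4,5,6,7,8} D(U)={4,6,7,8}: W {4,5,6,7,8}->{4,5,6,7}; U {4,6,7,8}->{6,7,8}
Constraint 4 (Y < W) on D(Y)={3,4,5,6,7} D(W)={4,5,6,7}: Y {3,4,5,6,7}->{3,4,5,6}
So after constraint 4: D(Y)={3,4,5,6}, size = 4

Answer: 4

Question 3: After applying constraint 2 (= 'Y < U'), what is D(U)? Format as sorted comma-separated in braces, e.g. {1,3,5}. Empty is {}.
Answer: {4,6,7,8}

Derivation:
Constraint 1 (W != U) on D(W)={4,5,6,7,8} D(U)={3,4,6,7,8}: no change
Constraint 2 (Y < U) on D(Y)={3,4,5,6,7} D(U)={3,4,6,7,8}: U {3,4,6,7,8}->{4,6,7,8}
So after constraint 2: D(U) = {4,6,7,8}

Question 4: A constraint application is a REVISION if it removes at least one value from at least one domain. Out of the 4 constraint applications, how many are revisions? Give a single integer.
Constraint 1 (W != U) on D(W)={4,5,6,7,8} D(U)={3,4,6,7,8}: no change => not a revision
Constraint 2 (Y < U) on D(Y)={3,4,5,6,7} D(U)={3,4,6,7,8}: U {3,4,6,7,8}->{4,6,7,8} => REVISION
Constraint 3 (W < U) on D(W)={4,5,6,7,8} D(U)={4,6,7,8}: W {4,5,6,7,8}->{4,5,6,7}; U {4,6,7,8}->{6,7,8} => REVISION
Constraint 4 (Y < W) on D(Y)={3,4,5,6,7} D(W)={4,5,6,7}: Y {3,4,5,6,7}->{3,4,5,6} => REVISION
Total revisions = 3

Answer: 3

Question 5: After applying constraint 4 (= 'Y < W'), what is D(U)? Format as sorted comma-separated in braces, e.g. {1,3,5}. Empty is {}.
Answer: {6,7,8}

Derivation:
Constraint 1 (W != U) on D(W)={4,5,6,7,8} D(U)={3,4,6,7,8}: no change
Constraint 2 (Y < U) on D(Y)={3,4,5,6,7} D(U)={3,4,6,7,8}: U {3,4,6,7,8}->{4,6,7,8}
Constraint 3 (W < U) on D(W)={4,5,6,7,8} D(U)={4,6,7,8}: W {4,5,6,7,8}->{4,5,6,7}; U {4,6,7,8}->{6,7,8}
Constraint 4 (Y < W) on D(Y)={3,4,5,6,7} D(W)={4,5,6,7}: Y {3,4,5,6,7}->{3,4,5,6}
So after constraint 4: D(U) = {6,7,8}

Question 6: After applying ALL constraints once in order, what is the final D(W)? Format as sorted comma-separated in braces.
Answer: {4,5,6,7}

Derivation:
Constraint 1 (W != U) on D(W)={4,5,6,7,8} D(U)={3,4,6,7,8}: no change
Constraint 2 (Y < U) on D(Y)={3,4,5,6,7} D(U)={3,4,6,7,8}: U {3,4,6,7,8}->{4,6,7,8}
Constraint 3 (W < U) on D(W)={4,5,6,7,8} D(U)={4,6,7,8}: W {4,5,6,7,8}->{4,5,6,7}; U {4,6,7,8}->{6,7,8}
Constraint 4 (Y < W) on D(Y)={3,4,5,6,7} D(W)={4,5,6,7}: Y {3,4,5,6,7}->{3,4,5,6}
So after all 4 constraints: D(W) = {4,5,6,7}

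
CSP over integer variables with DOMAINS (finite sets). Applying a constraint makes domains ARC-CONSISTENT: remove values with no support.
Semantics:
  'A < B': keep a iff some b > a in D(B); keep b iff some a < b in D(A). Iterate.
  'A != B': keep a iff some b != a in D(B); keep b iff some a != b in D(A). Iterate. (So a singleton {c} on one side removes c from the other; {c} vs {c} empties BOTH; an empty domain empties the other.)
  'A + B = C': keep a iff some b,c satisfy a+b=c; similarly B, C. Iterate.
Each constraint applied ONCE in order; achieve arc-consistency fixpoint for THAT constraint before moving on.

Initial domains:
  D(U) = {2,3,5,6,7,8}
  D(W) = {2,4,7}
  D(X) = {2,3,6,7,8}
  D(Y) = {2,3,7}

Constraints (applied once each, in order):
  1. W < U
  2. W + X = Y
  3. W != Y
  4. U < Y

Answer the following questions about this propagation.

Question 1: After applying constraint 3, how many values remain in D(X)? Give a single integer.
Answer: 1

Derivation:
Constraint 1 (W < U) on D(W)={2,4,7} D(U)={2,3,5,6,7,8}: U {2,3,5,6,7,8}->{3,5,6,7,8}
Constraint 2 (W + X = Y) on D(W)={2,4,7} D(X)={2,3,6,7,8} D(Y)={2,3,7}: W {2,4,7}->{4}; X {2,3,6,7,8}->{3}; Y {2,3,7}->{7}
Constraint 3 (W != Y) on D(W)={4} D(Y)={7}: no change
So after constraint 3: D(X)={3}, size = 1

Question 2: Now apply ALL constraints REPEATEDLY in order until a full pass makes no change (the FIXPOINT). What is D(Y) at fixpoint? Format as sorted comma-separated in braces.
Answer: {7}

Derivation:
pass 0 (initial): D(Y)={2,3,7}
pass 1: U {2,3,5,6,7,8}->{3,5,6}; W {2,4,7}->{4}; X {2,3,6,7,8}->{3}; Y {2,3,7}->{7}
pass 2: U {3,5,6}->{5,6}
pass 3: no change
Fixpoint after 3 passes: D(Y) = {7}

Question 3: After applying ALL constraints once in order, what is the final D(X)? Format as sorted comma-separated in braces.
Constraint 1 (W < U) on D(W)={2,4,7} D(U)={2,3,5,6,7,8}: U {2,3,5,6,7,8}->{3,5,6,7,8}
Constraint 2 (W + X = Y) on D(W)={2,4,7} D(X)={2,3,6,7,8} D(Y)={2,3,7}: W {2,4,7}->{4}; X {2,3,6,7,8}->{3}; Y {2,3,7}->{7}
Constraint 3 (W != Y) on D(W)={4} D(Y)={7}: no change
Constraint 4 (U < Y) on D(U)={3,5,6,7,8} D(Y)={7}: U {3,5,6,7,8}->{3,5,6}
So after all 4 constraints: D(X) = {3}

Answer: {3}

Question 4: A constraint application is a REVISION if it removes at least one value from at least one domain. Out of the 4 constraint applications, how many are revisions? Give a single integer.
Answer: 3

Derivation:
Constraint 1 (W < U) on D(W)={2,4,7} D(U)={2,3,5,6,7,8}: U {2,3,5,6,7,8}->{3,5,6,7,8} => REVISION
Constraint 2 (W + X = Y) on D(W)={2,4,7} D(X)={2,3,6,7,8} D(Y)={2,3,7}: W {2,4,7}->{4}; X {2,3,6,7,8}->{3}; Y {2,3,7}->{7} => REVISION
Constraint 3 (W != Y) on D(W)={4} D(Y)={7}: no change => not a revision
Constraint 4 (U < Y) on D(U)={3,5,6,7,8} D(Y)={7}: U {3,5,6,7,8}->{3,5,6} => REVISION
Total revisions = 3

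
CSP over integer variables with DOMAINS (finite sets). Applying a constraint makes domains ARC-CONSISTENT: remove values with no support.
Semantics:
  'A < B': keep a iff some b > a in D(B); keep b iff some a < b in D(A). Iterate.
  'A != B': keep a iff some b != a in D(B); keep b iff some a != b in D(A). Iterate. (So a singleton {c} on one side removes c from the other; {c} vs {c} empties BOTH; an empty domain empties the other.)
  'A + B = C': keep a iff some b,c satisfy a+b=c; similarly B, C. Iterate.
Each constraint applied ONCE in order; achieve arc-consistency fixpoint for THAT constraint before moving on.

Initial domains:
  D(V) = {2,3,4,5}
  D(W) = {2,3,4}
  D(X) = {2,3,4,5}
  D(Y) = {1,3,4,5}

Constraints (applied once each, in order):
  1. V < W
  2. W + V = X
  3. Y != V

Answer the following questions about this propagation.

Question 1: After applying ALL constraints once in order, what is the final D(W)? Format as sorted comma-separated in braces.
Constraint 1 (V < W) on D(V)={2,3,4,5} D(W)={2,3,4}: V {2,3,4,5}->{2,3}; W {2,3,4}->{3,4}
Constraint 2 (W + V = X) on D(W)={3,4} D(V)={2,3} D(X)={2,3,4,5}: W {3,4}->{3}; V {2,3}->{2}; X {2,3,4,5}->{5}
Constraint 3 (Y != V) on D(Y)={1,3,4,5} D(V)={2}: no change
So after all 3 constraints: D(W) = {3}

Answer: {3}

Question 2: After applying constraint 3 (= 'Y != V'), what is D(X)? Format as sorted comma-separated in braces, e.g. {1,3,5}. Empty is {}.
Answer: {5}

Derivation:
Constraint 1 (V < W) on D(V)={2,3,4,5} D(W)={2,3,4}: V {2,3,4,5}->{2,3}; W {2,3,4}->{3,4}
Constraint 2 (W + V = X) on D(W)={3,4} D(V)={2,3} D(X)={2,3,4,5}: W {3,4}->{3}; V {2,3}->{2}; X {2,3,4,5}->{5}
Constraint 3 (Y != V) on D(Y)={1,3,4,5} D(V)={2}: no change
So after constraint 3: D(X) = {5}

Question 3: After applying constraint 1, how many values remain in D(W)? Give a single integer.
Answer: 2

Derivation:
Constraint 1 (V < W) on D(V)={2,3,4,5} D(W)={2,3,4}: V {2,3,4,5}->{2,3}; W {2,3,4}->{3,4}
So after constraint 1: D(W)={3,4}, size = 2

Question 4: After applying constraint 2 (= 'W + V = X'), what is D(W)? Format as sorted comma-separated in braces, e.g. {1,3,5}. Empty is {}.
Constraint 1 (V < W) on D(V)={2,3,4,5} D(W)={2,3,4}: V {2,3,4,5}->{2,3}; W {2,3,4}->{3,4}
Constraint 2 (W + V = X) on D(W)={3,4} D(V)={2,3} D(X)={2,3,4,5}: W {3,4}->{3}; V {2,3}->{2}; X {2,3,4,5}->{5}
So after constraint 2: D(W) = {3}

Answer: {3}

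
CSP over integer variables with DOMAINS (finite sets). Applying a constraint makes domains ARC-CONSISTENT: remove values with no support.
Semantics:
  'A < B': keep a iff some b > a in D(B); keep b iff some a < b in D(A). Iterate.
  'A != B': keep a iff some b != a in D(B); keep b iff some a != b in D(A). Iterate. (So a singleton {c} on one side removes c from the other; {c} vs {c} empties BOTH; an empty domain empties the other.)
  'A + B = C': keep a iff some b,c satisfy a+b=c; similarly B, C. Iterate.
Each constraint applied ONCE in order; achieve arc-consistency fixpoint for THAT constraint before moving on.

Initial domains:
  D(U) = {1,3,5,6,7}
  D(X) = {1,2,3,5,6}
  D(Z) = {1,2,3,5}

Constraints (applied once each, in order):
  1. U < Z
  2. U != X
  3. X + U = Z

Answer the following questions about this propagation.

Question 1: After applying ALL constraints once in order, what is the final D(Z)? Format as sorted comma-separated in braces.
Constraint 1 (U < Z) on D(U)={1,3,5,6,7} D(Z)={1,2,3,5}: U {1,3,5,6,7}->{1,3}; Z {1,2,3,5}->{2,3,5}
Constraint 2 (U != X) on D(U)={1,3} D(X)={1,2,3,5,6}: no change
Constraint 3 (X + U = Z) on D(X)={1,2,3,5,6} D(U)={1,3} D(Z)={2,3,5}: X {1,2,3,5,6}->{1,2}
So after all 3 constraints: D(Z) = {2,3,5}

Answer: {2,3,5}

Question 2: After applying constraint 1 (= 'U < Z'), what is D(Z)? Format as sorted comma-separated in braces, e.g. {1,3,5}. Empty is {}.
Constraint 1 (U < Z) on D(U)={1,3,5,6,7} D(Z)={1,2,3,5}: U {1,3,5,6,7}->{1,3}; Z {1,2,3,5}->{2,3,5}
So after constraint 1: D(Z) = {2,3,5}

Answer: {2,3,5}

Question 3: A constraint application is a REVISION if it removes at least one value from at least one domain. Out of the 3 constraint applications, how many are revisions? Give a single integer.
Answer: 2

Derivation:
Constraint 1 (U < Z) on D(U)={1,3,5,6,7} D(Z)={1,2,3,5}: U {1,3,5,6,7}->{1,3}; Z {1,2,3,5}->{2,3,5} => REVISION
Constraint 2 (U != X) on D(U)={1,3} D(X)={1,2,3,5,6}: no change => not a revision
Constraint 3 (X + U = Z) on D(X)={1,2,3,5,6} D(U)={1,3} D(Z)={2,3,5}: X {1,2,3,5,6}->{1,2} => REVISION
Total revisions = 2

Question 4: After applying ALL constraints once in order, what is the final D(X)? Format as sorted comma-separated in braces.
Answer: {1,2}

Derivation:
Constraint 1 (U < Z) on D(U)={1,3,5,6,7} D(Z)={1,2,3,5}: U {1,3,5,6,7}->{1,3}; Z {1,2,3,5}->{2,3,5}
Constraint 2 (U != X) on D(U)={1,3} D(X)={1,2,3,5,6}: no change
Constraint 3 (X + U = Z) on D(X)={1,2,3,5,6} D(U)={1,3} D(Z)={2,3,5}: X {1,2,3,5,6}->{1,2}
So after all 3 constraints: D(X) = {1,2}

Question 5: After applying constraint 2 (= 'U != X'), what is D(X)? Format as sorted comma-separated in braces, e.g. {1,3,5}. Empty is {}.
Answer: {1,2,3,5,6}

Derivation:
Constraint 1 (U < Z) on D(U)={1,3,5,6,7} D(Z)={1,2,3,5}: U {1,3,5,6,7}->{1,3}; Z {1,2,3,5}->{2,3,5}
Constraint 2 (U != X) on D(U)={1,3} D(X)={1,2,3,5,6}: no change
So after constraint 2: D(X) = {1,2,3,5,6}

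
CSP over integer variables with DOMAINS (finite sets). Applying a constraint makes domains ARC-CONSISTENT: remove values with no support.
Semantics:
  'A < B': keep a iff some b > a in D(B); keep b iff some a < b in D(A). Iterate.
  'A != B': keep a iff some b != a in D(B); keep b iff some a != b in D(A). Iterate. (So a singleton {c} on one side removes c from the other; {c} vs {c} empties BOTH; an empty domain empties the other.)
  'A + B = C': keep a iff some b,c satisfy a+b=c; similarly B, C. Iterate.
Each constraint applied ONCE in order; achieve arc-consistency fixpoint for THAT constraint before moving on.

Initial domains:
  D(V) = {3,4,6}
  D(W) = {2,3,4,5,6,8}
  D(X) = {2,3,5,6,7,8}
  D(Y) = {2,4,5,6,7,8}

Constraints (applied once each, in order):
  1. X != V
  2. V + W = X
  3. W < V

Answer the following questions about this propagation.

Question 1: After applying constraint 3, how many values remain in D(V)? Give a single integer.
Answer: 3

Derivation:
Constraint 1 (X != V) on D(X)={2,3,5,6,7,8} D(V)={3,4,6}: no change
Constraint 2 (V + W = X) on D(V)={3,4,6} D(W)={2,3,4,5,6,8} D(X)={2,3,5,6,7,8}: W {2,3,4,5,6,8}->{2,3,4,5}; X {2,3,5,6,7,8}->{5,6,7,8}
Constraint 3 (W < V) on D(W)={2,3,4,5} D(V)={3,4,6}: no change
So after constraint 3: D(V)={3,4,6}, size = 3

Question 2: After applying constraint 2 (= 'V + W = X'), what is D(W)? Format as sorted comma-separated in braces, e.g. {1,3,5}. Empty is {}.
Answer: {2,3,4,5}

Derivation:
Constraint 1 (X != V) on D(X)={2,3,5,6,7,8} D(V)={3,4,6}: no change
Constraint 2 (V + W = X) on D(V)={3,4,6} D(W)={2,3,4,5,6,8} D(X)={2,3,5,6,7,8}: W {2,3,4,5,6,8}->{2,3,4,5}; X {2,3,5,6,7,8}->{5,6,7,8}
So after constraint 2: D(W) = {2,3,4,5}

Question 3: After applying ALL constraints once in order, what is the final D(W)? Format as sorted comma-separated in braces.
Answer: {2,3,4,5}

Derivation:
Constraint 1 (X != V) on D(X)={2,3,5,6,7,8} D(V)={3,4,6}: no change
Constraint 2 (V + W = X) on D(V)={3,4,6} D(W)={2,3,4,5,6,8} D(X)={2,3,5,6,7,8}: W {2,3,4,5,6,8}->{2,3,4,5}; X {2,3,5,6,7,8}->{5,6,7,8}
Constraint 3 (W < V) on D(W)={2,3,4,5} D(V)={3,4,6}: no change
So after all 3 constraints: D(W) = {2,3,4,5}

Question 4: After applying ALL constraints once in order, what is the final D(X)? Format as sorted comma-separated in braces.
Answer: {5,6,7,8}

Derivation:
Constraint 1 (X != V) on D(X)={2,3,5,6,7,8} D(V)={3,4,6}: no change
Constraint 2 (V + W = X) on D(V)={3,4,6} D(W)={2,3,4,5,6,8} D(X)={2,3,5,6,7,8}: W {2,3,4,5,6,8}->{2,3,4,5}; X {2,3,5,6,7,8}->{5,6,7,8}
Constraint 3 (W < V) on D(W)={2,3,4,5} D(V)={3,4,6}: no change
So after all 3 constraints: D(X) = {5,6,7,8}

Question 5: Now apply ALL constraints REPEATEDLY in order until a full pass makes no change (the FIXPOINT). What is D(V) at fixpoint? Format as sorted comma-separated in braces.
Answer: {3,4,6}

Derivation:
pass 0 (initial): D(V)={3,4,6}
pass 1: W {2,3,4,5,6,8}->{2,3,4,5}; X {2,3,5,6,7,8}->{5,6,7,8}
pass 2: no change
Fixpoint after 2 passes: D(V) = {3,4,6}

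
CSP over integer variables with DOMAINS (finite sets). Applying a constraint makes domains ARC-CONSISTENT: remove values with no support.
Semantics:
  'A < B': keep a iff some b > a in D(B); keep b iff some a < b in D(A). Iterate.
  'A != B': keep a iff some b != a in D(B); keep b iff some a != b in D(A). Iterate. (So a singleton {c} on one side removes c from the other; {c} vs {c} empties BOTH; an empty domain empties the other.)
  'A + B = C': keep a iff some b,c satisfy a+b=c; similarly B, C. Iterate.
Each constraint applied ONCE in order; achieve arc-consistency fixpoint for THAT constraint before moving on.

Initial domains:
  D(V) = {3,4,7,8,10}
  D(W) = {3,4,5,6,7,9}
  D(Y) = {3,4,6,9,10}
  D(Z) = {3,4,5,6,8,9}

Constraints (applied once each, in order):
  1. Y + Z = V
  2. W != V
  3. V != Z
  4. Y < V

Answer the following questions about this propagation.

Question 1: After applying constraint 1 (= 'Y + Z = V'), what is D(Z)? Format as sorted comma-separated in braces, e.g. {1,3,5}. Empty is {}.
Answer: {3,4,5,6}

Derivation:
Constraint 1 (Y + Z = V) on D(Y)={3,4,6,9,10} D(Z)={3,4,5,6,8,9} D(V)={3,4,7,8,10}: Y {3,4,6,9,10}->{3,4,6}; Z {3,4,5,6,8,9}->{3,4,5,6}; V {3,4,7,8,10}->{7,8,10}
So after constraint 1: D(Z) = {3,4,5,6}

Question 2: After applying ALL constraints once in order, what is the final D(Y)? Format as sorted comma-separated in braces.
Answer: {3,4,6}

Derivation:
Constraint 1 (Y + Z = V) on D(Y)={3,4,6,9,10} D(Z)={3,4,5,6,8,9} D(V)={3,4,7,8,10}: Y {3,4,6,9,10}->{3,4,6}; Z {3,4,5,6,8,9}->{3,4,5,6}; V {3,4,7,8,10}->{7,8,10}
Constraint 2 (W != V) on D(W)={3,4,5,6,7,9} D(V)={7,8,10}: no change
Constraint 3 (V != Z) on D(V)={7,8,10} D(Z)={3,4,5,6}: no change
Constraint 4 (Y < V) on D(Y)={3,4,6} D(V)={7,8,10}: no change
So after all 4 constraints: D(Y) = {3,4,6}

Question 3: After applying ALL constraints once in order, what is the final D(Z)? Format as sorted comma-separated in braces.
Constraint 1 (Y + Z = V) on D(Y)={3,4,6,9,10} D(Z)={3,4,5,6,8,9} D(V)={3,4,7,8,10}: Y {3,4,6,9,10}->{3,4,6}; Z {3,4,5,6,8,9}->{3,4,5,6}; V {3,4,7,8,10}->{7,8,10}
Constraint 2 (W != V) on D(W)={3,4,5,6,7,9} D(V)={7,8,10}: no change
Constraint 3 (V != Z) on D(V)={7,8,10} D(Z)={3,4,5,6}: no change
Constraint 4 (Y < V) on D(Y)={3,4,6} D(V)={7,8,10}: no change
So after all 4 constraints: D(Z) = {3,4,5,6}

Answer: {3,4,5,6}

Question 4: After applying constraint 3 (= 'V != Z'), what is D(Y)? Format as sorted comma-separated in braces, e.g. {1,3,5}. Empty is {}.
Constraint 1 (Y + Z = V) on D(Y)={3,4,6,9,10} D(Z)={3,4,5,6,8,9} D(V)={3,4,7,8,10}: Y {3,4,6,9,10}->{3,4,6}; Z {3,4,5,6,8,9}->{3,4,5,6}; V {3,4,7,8,10}->{7,8,10}
Constraint 2 (W != V) on D(W)={3,4,5,6,7,9} D(V)={7,8,10}: no change
Constraint 3 (V != Z) on D(V)={7,8,10} D(Z)={3,4,5,6}: no change
So after constraint 3: D(Y) = {3,4,6}

Answer: {3,4,6}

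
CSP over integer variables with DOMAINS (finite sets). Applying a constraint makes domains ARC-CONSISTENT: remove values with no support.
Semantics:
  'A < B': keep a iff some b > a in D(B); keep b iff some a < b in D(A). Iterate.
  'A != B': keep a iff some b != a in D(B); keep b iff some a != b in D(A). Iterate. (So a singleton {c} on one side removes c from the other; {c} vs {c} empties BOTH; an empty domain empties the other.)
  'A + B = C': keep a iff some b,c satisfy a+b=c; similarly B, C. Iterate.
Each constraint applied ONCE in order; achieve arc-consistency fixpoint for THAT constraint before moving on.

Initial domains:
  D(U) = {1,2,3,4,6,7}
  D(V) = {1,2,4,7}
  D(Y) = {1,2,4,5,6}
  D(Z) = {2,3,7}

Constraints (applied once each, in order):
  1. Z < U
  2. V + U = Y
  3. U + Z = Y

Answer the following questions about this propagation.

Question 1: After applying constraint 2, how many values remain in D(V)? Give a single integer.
Answer: 2

Derivation:
Constraint 1 (Z < U) on D(Z)={2,3,7} D(U)={1,2,3,4,6,7}: Z {2,3,7}->{2,3}; U {1,2,3,4,6,7}->{3,4,6,7}
Constraint 2 (V + U = Y) on D(V)={1,2,4,7} D(U)={3,4,6,7} D(Y)={1,2,4,5,6}: V {1,2,4,7}->{1,2}; U {3,4,6,7}->{3,4}; Y {1,2,4,5,6}->{4,5,6}
So after constraint 2: D(V)={1,2}, size = 2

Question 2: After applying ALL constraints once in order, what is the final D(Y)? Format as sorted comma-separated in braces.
Answer: {5,6}

Derivation:
Constraint 1 (Z < U) on D(Z)={2,3,7} D(U)={1,2,3,4,6,7}: Z {2,3,7}->{2,3}; U {1,2,3,4,6,7}->{3,4,6,7}
Constraint 2 (V + U = Y) on D(V)={1,2,4,7} D(U)={3,4,6,7} D(Y)={1,2,4,5,6}: V {1,2,4,7}->{1,2}; U {3,4,6,7}->{3,4}; Y {1,2,4,5,6}->{4,5,6}
Constraint 3 (U + Z = Y) on D(U)={3,4} D(Z)={2,3} D(Y)={4,5,6}: Y {4,5,6}->{5,6}
So after all 3 constraints: D(Y) = {5,6}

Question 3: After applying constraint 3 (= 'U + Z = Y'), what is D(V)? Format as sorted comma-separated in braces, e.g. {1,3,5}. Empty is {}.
Answer: {1,2}

Derivation:
Constraint 1 (Z < U) on D(Z)={2,3,7} D(U)={1,2,3,4,6,7}: Z {2,3,7}->{2,3}; U {1,2,3,4,6,7}->{3,4,6,7}
Constraint 2 (V + U = Y) on D(V)={1,2,4,7} D(U)={3,4,6,7} D(Y)={1,2,4,5,6}: V {1,2,4,7}->{1,2}; U {3,4,6,7}->{3,4}; Y {1,2,4,5,6}->{4,5,6}
Constraint 3 (U + Z = Y) on D(U)={3,4} D(Z)={2,3} D(Y)={4,5,6}: Y {4,5,6}->{5,6}
So after constraint 3: D(V) = {1,2}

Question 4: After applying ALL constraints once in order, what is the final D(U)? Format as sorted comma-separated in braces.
Constraint 1 (Z < U) on D(Z)={2,3,7} D(U)={1,2,3,4,6,7}: Z {2,3,7}->{2,3}; U {1,2,3,4,6,7}->{3,4,6,7}
Constraint 2 (V + U = Y) on D(V)={1,2,4,7} D(U)={3,4,6,7} D(Y)={1,2,4,5,6}: V {1,2,4,7}->{1,2}; U {3,4,6,7}->{3,4}; Y {1,2,4,5,6}->{4,5,6}
Constraint 3 (U + Z = Y) on D(U)={3,4} D(Z)={2,3} D(Y)={4,5,6}: Y {4,5,6}->{5,6}
So after all 3 constraints: D(U) = {3,4}

Answer: {3,4}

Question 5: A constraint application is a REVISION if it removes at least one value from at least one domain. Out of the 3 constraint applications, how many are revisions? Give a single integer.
Constraint 1 (Z < U) on D(Z)={2,3,7} D(U)={1,2,3,4,6,7}: Z {2,3,7}->{2,3}; U {1,2,3,4,6,7}->{3,4,6,7} => REVISION
Constraint 2 (V + U = Y) on D(V)={1,2,4,7} D(U)={3,4,6,7} D(Y)={1,2,4,5,6}: V {1,2,4,7}->{1,2}; U {3,4,6,7}->{3,4}; Y {1,2,4,5,6}->{4,5,6} => REVISION
Constraint 3 (U + Z = Y) on D(U)={3,4} D(Z)={2,3} D(Y)={4,5,6}: Y {4,5,6}->{5,6} => REVISION
Total revisions = 3

Answer: 3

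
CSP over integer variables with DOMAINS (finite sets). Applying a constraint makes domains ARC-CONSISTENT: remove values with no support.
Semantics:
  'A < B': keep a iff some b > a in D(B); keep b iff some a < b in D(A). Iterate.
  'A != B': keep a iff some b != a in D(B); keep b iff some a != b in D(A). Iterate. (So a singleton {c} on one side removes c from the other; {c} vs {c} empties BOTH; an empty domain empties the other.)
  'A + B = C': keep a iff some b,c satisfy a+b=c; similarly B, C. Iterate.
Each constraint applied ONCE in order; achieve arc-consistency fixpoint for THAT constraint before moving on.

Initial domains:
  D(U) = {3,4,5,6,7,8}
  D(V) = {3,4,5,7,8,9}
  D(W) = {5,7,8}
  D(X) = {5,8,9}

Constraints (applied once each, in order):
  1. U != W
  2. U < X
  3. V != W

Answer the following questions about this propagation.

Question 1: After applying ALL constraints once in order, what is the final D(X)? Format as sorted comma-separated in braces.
Constraint 1 (U != W) on D(U)={3,4,5,6,7,8} D(W)={5,7,8}: no change
Constraint 2 (U < X) on D(U)={3,4,5,6,7,8} D(X)={5,8,9}: no change
Constraint 3 (V != W) on D(V)={3,4,5,7,8,9} D(W)={5,7,8}: no change
So after all 3 constraints: D(X) = {5,8,9}

Answer: {5,8,9}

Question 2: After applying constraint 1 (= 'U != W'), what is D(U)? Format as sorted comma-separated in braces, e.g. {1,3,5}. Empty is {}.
Constraint 1 (U != W) on D(U)={3,4,5,6,7,8} D(W)={5,7,8}: no change
So after constraint 1: D(U) = {3,4,5,6,7,8}

Answer: {3,4,5,6,7,8}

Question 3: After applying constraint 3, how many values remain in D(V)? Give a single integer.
Answer: 6

Derivation:
Constraint 1 (U != W) on D(U)={3,4,5,6,7,8} D(W)={5,7,8}: no change
Constraint 2 (U < X) on D(U)={3,4,5,6,7,8} D(X)={5,8,9}: no change
Constraint 3 (V != W) on D(V)={3,4,5,7,8,9} D(W)={5,7,8}: no change
So after constraint 3: D(V)={3,4,5,7,8,9}, size = 6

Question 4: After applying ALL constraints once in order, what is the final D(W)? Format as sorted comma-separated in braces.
Answer: {5,7,8}

Derivation:
Constraint 1 (U != W) on D(U)={3,4,5,6,7,8} D(W)={5,7,8}: no change
Constraint 2 (U < X) on D(U)={3,4,5,6,7,8} D(X)={5,8,9}: no change
Constraint 3 (V != W) on D(V)={3,4,5,7,8,9} D(W)={5,7,8}: no change
So after all 3 constraints: D(W) = {5,7,8}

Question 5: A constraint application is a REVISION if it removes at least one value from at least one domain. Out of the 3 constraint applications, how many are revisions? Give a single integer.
Constraint 1 (U != W) on D(U)={3,4,5,6,7,8} D(W)={5,7,8}: no change => not a revision
Constraint 2 (U < X) on D(U)={3,4,5,6,7,8} D(X)={5,8,9}: no change => not a revision
Constraint 3 (V != W) on D(V)={3,4,5,7,8,9} D(W)={5,7,8}: no change => not a revision
Total revisions = 0

Answer: 0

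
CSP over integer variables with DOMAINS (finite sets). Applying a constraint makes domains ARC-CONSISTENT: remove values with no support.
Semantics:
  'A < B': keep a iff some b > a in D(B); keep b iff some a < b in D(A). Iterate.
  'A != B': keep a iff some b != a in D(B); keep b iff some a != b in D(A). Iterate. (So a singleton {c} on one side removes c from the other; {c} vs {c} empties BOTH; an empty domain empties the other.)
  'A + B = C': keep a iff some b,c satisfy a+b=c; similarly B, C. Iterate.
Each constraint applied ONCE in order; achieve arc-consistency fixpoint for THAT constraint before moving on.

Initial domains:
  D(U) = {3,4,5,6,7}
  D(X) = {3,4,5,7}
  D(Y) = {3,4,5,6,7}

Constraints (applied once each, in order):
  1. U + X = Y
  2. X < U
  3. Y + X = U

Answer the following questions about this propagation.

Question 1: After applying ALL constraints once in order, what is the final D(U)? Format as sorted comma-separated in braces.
Answer: {}

Derivation:
Constraint 1 (U + X = Y) on D(U)={3,4,5,6,7} D(X)={3,4,5,7} D(Y)={3,4,5,6,7}: U {3,4,5,6,7}->{3,4}; X {3,4,5,7}->{3,4}; Y {3,4,5,6,7}->{6,7}
Constraint 2 (X < U) on D(X)={3,4} D(U)={3,4}: X {3,4}->{3}; U {3,4}->{4}
Constraint 3 (Y + X = U) on D(Y)={6,7} D(X)={3} D(U)={4}: Y {6,7}->{}; X {3}->{}; U {4}->{}
So after all 3 constraints: D(U) = {}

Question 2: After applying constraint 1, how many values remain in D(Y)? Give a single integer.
Answer: 2

Derivation:
Constraint 1 (U + X = Y) on D(U)={3,4,5,6,7} D(X)={3,4,5,7} D(Y)={3,4,5,6,7}: U {3,4,5,6,7}->{3,4}; X {3,4,5,7}->{3,4}; Y {3,4,5,6,7}->{6,7}
So after constraint 1: D(Y)={6,7}, size = 2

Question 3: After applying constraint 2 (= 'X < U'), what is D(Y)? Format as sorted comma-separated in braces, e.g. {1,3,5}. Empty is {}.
Answer: {6,7}

Derivation:
Constraint 1 (U + X = Y) on D(U)={3,4,5,6,7} D(X)={3,4,5,7} D(Y)={3,4,5,6,7}: U {3,4,5,6,7}->{3,4}; X {3,4,5,7}->{3,4}; Y {3,4,5,6,7}->{6,7}
Constraint 2 (X < U) on D(X)={3,4} D(U)={3,4}: X {3,4}->{3}; U {3,4}->{4}
So after constraint 2: D(Y) = {6,7}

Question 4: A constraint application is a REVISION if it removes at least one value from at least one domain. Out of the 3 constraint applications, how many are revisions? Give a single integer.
Answer: 3

Derivation:
Constraint 1 (U + X = Y) on D(U)={3,4,5,6,7} D(X)={3,4,5,7} D(Y)={3,4,5,6,7}: U {3,4,5,6,7}->{3,4}; X {3,4,5,7}->{3,4}; Y {3,4,5,6,7}->{6,7} => REVISION
Constraint 2 (X < U) on D(X)={3,4} D(U)={3,4}: X {3,4}->{3}; U {3,4}->{4} => REVISION
Constraint 3 (Y + X = U) on D(Y)={6,7} D(X)={3} D(U)={4}: Y {6,7}->{}; X {3}->{}; U {4}->{} => REVISION
Total revisions = 3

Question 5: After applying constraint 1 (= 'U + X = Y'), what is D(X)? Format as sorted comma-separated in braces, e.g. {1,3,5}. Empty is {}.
Constraint 1 (U + X = Y) on D(U)={3,4,5,6,7} D(X)={3,4,5,7} D(Y)={3,4,5,6,7}: U {3,4,5,6,7}->{3,4}; X {3,4,5,7}->{3,4}; Y {3,4,5,6,7}->{6,7}
So after constraint 1: D(X) = {3,4}

Answer: {3,4}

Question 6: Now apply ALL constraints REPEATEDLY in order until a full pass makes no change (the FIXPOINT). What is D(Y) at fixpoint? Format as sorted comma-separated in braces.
Answer: {}

Derivation:
pass 0 (initial): D(Y)={3,4,5,6,7}
pass 1: U {3,4,5,6,7}->{}; X {3,4,5,7}->{}; Y {3,4,5,6,7}->{}
pass 2: no change
Fixpoint after 2 passes: D(Y) = {}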